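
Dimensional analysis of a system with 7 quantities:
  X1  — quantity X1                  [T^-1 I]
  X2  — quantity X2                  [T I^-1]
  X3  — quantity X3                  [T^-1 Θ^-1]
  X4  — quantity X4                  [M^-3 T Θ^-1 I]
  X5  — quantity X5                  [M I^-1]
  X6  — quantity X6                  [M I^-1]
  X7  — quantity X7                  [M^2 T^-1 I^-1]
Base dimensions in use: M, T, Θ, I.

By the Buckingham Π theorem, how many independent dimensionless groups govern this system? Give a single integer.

4

Write exponents as rows M,T,Θ,I / cols X1,X2,X3,X4,X5,X6,X7:
  M: [ 0  0  0 -3  1  1  2]
  T: [-1  1 -1  1  0  0 -1]
  Θ: [ 0  0 -1 -1  0  0  0]
  I: [ 1 -1  0  1 -1 -1 -1]
Echelon form has 3 nonzero rows (pivots: X1,X3,X4)
Π count = n − r = 7 − 3 = 4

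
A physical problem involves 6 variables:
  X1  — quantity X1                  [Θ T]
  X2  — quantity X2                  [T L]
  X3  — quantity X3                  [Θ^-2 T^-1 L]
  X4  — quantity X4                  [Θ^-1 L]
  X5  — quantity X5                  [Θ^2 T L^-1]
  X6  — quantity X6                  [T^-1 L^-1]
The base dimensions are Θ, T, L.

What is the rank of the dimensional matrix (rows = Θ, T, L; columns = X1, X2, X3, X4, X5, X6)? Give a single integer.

2

Write exponents as rows Θ,T,L / cols X1,X2,X3,X4,X5,X6:
  Θ: [ 1  0 -2 -1  2  0]
  T: [ 1  1 -1  0  1 -1]
  L: [ 0  1  1  1 -1 -1]
Row reduction gives pivot columns X1,X2; rank = 2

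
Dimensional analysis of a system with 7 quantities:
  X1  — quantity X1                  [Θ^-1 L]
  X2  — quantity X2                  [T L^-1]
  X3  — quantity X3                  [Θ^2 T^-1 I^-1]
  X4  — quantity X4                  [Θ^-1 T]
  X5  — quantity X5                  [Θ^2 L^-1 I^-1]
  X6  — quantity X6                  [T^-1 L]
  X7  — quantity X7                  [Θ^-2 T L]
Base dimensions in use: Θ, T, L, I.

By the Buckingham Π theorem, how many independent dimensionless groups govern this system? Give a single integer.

Exponent matrix [Θ,T,L,I] × [X1,X2,X3,X4,X5,X6,X7]:
  Θ: [-1  0  2 -1  2  0 -2]
  T: [ 0  1 -1  1  0 -1  1]
  L: [ 1 -1  0  0 -1  1  1]
  I: [ 0  0 -1  0 -1  0  0]
Echelon form has 3 nonzero rows (pivots: X1,X2,X3)
Π count = n − r = 7 − 3 = 4

4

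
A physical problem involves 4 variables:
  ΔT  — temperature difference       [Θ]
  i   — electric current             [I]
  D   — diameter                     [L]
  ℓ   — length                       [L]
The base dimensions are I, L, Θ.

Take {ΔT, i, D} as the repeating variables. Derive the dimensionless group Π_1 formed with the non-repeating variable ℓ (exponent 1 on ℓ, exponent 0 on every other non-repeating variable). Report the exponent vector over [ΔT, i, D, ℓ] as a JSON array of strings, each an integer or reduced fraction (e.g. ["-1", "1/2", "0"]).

["0", "0", "-1", "1"]

Dimensional matrix (I×L×Θ by ΔT×i×D×ℓ):
  I: [ 0  1  0  0]
  L: [ 0  0  1  1]
  Θ: [ 1  0  0  0]
RREF → pivots at {ΔT,i,D} ⇒ r = 3
Pivot set = {ΔT,i,D}, free = {ℓ}
RREF:
  r0: [   1    0    0    0]
  r1: [   0    1    0    0]
  r2: [   0    0    1    1]
Fix exponent of ℓ at 1; solve each RREF row for its pivot's exponent:
  r0: exp(ΔT) + (0)·1 = 0 ⇒ exp(ΔT) = 0
  r1: exp(i) + (0)·1 = 0 ⇒ exp(i) = 0
  r2: exp(D) + (1)·1 = 0 ⇒ exp(D) = -1
Π_1 = D^-1 · ℓ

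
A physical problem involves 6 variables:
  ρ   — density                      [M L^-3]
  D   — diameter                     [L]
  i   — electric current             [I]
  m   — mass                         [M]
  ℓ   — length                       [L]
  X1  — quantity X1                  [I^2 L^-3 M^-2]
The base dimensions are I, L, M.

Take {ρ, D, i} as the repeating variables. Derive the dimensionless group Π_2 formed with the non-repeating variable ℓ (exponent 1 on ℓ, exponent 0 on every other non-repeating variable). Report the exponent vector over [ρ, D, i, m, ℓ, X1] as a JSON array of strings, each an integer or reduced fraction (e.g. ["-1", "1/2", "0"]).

["0", "-1", "0", "0", "1", "0"]

Exponent matrix [I,L,M] × [ρ,D,i,m,ℓ,X1]:
  I: [ 0  0  1  0  0  2]
  L: [-3  1  0  0  1 -3]
  M: [ 1  0  0  1  0 -2]
Row reduction gives pivot columns ρ,D,i; rank = 3
Repeat: ρ,D,i; free: m,ℓ,X1
RREF:
  r0: [   1    0    0    1    0   -2]
  r1: [   0    1    0    3    1   -9]
  r2: [   0    0    1    0    0    2]
Fix exponent of ℓ at 1, m at 0, X1 at 0; solve each RREF row for its pivot's exponent:
  r0: exp(ρ) + (0)·1 = 0 ⇒ exp(ρ) = 0
  r1: exp(D) + (1)·1 = 0 ⇒ exp(D) = -1
  r2: exp(i) + (0)·1 = 0 ⇒ exp(i) = 0
Π_2 = D^-1 · ℓ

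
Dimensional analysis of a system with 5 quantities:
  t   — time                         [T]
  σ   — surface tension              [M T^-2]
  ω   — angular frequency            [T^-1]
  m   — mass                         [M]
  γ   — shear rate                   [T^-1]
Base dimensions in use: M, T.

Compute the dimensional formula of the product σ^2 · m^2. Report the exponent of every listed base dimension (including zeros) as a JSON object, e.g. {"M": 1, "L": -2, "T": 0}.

Dimensional matrix (M×T by t×σ×ω×m×γ):
  M: [ 0  1  0  1  0]
  T: [ 1 -2 -1  0 -1]
  [M]: (2)·1+(2)·1 = 4
  [T]: (2)·-2+(2)·0 = -4
⇒ M^4 T^-4

{"M": 4, "T": -4}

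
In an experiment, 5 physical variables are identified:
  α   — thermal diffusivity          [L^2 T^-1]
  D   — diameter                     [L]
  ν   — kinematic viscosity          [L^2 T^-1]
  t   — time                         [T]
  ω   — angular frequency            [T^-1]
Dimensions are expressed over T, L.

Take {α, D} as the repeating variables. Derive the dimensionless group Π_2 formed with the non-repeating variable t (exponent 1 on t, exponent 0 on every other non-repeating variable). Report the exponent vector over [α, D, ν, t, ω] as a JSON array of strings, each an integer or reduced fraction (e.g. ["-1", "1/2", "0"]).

["1", "-2", "0", "1", "0"]

Dimensional matrix (T×L by α×D×ν×t×ω):
  T: [-1  0 -1  1 -1]
  L: [ 2  1  2  0  0]
RREF → pivots at {α,D} ⇒ r = 2
Repeat: α,D; free: ν,t,ω
RREF:
  r0: [   1    0    1   -1    1]
  r1: [   0    1    0    2   -2]
Fix exponent of t at 1, ν at 0, ω at 0; solve each RREF row for its pivot's exponent:
  r0: exp(α) + (-1)·1 = 0 ⇒ exp(α) = 1
  r1: exp(D) + (2)·1 = 0 ⇒ exp(D) = -2
Π_2 = α · D^-2 · t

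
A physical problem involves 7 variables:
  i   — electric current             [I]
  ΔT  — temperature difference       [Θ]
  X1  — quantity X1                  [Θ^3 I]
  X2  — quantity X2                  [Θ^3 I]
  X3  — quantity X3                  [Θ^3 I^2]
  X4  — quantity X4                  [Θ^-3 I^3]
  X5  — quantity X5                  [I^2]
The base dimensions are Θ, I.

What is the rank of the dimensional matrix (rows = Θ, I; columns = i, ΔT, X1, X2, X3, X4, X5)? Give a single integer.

2

Write exponents as rows Θ,I / cols i,ΔT,X1,X2,X3,X4,X5:
  Θ: [ 0  1  3  3  3 -3  0]
  I: [ 1  0  1  1  2  3  2]
Echelon form has 2 nonzero rows (pivots: i,ΔT)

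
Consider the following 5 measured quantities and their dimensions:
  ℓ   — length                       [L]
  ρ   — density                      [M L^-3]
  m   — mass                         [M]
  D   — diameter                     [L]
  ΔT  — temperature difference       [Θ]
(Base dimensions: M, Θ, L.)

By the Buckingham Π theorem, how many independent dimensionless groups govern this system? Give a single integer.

2

Dimensional matrix (M×Θ×L by ℓ×ρ×m×D×ΔT):
  M: [ 0  1  1  0  0]
  Θ: [ 0  0  0  0  1]
  L: [ 1 -3  0  1  0]
Echelon form has 3 nonzero rows (pivots: ℓ,ρ,ΔT)
5 vars − rank 3 = 2 Π groups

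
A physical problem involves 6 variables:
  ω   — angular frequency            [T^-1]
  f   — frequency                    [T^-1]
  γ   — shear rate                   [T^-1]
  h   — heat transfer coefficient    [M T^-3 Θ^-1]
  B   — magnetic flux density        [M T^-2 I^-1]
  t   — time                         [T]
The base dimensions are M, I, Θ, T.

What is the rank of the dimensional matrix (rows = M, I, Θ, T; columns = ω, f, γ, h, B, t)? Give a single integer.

Write exponents as rows M,I,Θ,T / cols ω,f,γ,h,B,t:
  M: [ 0  0  0  1  1  0]
  I: [ 0  0  0  0 -1  0]
  Θ: [ 0  0  0 -1  0  0]
  T: [-1 -1 -1 -3 -2  1]
Row reduction gives pivot columns ω,h,B; rank = 3

3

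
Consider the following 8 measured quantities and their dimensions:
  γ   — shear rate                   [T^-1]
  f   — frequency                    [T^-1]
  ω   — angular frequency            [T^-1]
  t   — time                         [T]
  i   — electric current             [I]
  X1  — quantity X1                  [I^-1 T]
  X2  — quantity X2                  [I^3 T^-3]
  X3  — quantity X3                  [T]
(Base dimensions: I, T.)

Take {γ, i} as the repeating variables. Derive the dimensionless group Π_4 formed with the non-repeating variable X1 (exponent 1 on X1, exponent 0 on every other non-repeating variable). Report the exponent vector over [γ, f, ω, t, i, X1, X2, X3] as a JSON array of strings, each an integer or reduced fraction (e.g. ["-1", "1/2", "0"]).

Write exponents as rows I,T / cols γ,f,ω,t,i,X1,X2,X3:
  I: [ 0  0  0  0  1 -1  3  0]
  T: [-1 -1 -1  1  0  1 -3  1]
RREF → pivots at {γ,i} ⇒ r = 2
Repeat: γ,i; free: f,ω,t,X1,X2,X3
RREF:
  r0: [   1    1    1   -1    0   -1    3   -1]
  r1: [   0    0    0    0    1   -1    3    0]
Fix exponent of X1 at 1, f at 0, ω at 0, t at 0, X2 at 0, X3 at 0; solve each RREF row for its pivot's exponent:
  r0: exp(γ) + (-1)·1 = 0 ⇒ exp(γ) = 1
  r1: exp(i) + (-1)·1 = 0 ⇒ exp(i) = 1
Π_4 = γ · i · X1

["1", "0", "0", "0", "1", "1", "0", "0"]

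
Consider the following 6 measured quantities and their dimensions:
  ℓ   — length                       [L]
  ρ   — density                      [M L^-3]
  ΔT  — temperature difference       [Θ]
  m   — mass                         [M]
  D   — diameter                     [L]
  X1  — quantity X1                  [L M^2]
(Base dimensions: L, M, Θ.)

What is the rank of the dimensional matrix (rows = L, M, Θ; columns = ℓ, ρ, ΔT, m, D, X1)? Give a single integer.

3

Exponent matrix [L,M,Θ] × [ℓ,ρ,ΔT,m,D,X1]:
  L: [ 1 -3  0  0  1  1]
  M: [ 0  1  0  1  0  2]
  Θ: [ 0  0  1  0  0  0]
Echelon form has 3 nonzero rows (pivots: ℓ,ρ,ΔT)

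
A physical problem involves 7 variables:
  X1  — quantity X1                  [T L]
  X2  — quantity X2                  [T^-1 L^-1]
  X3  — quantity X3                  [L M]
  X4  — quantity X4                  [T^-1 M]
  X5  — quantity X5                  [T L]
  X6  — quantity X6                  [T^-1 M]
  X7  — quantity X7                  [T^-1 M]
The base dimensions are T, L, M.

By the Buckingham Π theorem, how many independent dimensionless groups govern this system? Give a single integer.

Exponent matrix [T,L,M] × [X1,X2,X3,X4,X5,X6,X7]:
  T: [ 1 -1  0 -1  1 -1 -1]
  L: [ 1 -1  1  0  1  0  0]
  M: [ 0  0  1  1  0  1  1]
RREF → pivots at {X1,X3} ⇒ r = 2
7 vars − rank 2 = 5 Π groups

5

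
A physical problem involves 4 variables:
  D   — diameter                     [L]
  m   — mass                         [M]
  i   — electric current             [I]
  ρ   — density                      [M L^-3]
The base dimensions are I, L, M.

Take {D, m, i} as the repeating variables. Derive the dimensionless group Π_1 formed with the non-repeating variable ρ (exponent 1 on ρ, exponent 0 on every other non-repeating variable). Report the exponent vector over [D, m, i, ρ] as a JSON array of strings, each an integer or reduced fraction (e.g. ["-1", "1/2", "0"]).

Dimensional matrix (I×L×M by D×m×i×ρ):
  I: [ 0  0  1  0]
  L: [ 1  0  0 -3]
  M: [ 0  1  0  1]
RREF → pivots at {D,m,i} ⇒ r = 3
Repeat: D,m,i; free: ρ
RREF:
  r0: [   1    0    0   -3]
  r1: [   0    1    0    1]
  r2: [   0    0    1    0]
Fix exponent of ρ at 1; solve each RREF row for its pivot's exponent:
  r0: exp(D) + (-3)·1 = 0 ⇒ exp(D) = 3
  r1: exp(m) + (1)·1 = 0 ⇒ exp(m) = -1
  r2: exp(i) + (0)·1 = 0 ⇒ exp(i) = 0
Π_1 = D^3 · m^-1 · ρ

["3", "-1", "0", "1"]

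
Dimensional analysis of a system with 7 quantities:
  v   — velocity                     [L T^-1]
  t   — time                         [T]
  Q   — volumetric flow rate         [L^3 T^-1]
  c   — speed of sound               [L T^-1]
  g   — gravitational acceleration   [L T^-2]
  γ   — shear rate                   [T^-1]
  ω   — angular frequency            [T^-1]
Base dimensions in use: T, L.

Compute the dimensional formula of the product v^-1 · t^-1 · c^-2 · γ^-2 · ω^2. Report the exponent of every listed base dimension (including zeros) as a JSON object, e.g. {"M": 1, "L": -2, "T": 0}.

{"T": 2, "L": -3}

Write exponents as rows T,L / cols v,t,Q,c,g,γ,ω:
  T: [-1  1 -1 -1 -2 -1 -1]
  L: [ 1  0  3  1  1  0  0]
  [T]: (-1)·-1+(-1)·1+(-2)·-1+(-2)·-1+(2)·-1 = 2
  [L]: (-1)·1+(-1)·0+(-2)·1+(-2)·0+(2)·0 = -3
⇒ T^2 L^-3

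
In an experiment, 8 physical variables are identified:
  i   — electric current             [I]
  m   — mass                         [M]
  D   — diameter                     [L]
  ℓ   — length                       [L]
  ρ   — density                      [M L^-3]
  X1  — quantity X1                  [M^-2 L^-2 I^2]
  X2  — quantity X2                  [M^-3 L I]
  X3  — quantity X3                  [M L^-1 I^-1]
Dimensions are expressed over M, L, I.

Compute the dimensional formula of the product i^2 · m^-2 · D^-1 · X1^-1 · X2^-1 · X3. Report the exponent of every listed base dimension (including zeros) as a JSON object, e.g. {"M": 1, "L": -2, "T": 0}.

{"M": 4, "L": -1, "I": -2}

Exponent matrix [M,L,I] × [i,m,D,ℓ,ρ,X1,X2,X3]:
  M: [ 0  1  0  0  1 -2 -3  1]
  L: [ 0  0  1  1 -3 -2  1 -1]
  I: [ 1  0  0  0  0  2  1 -1]
  [M]: (2)·0+(-2)·1+(-1)·0+(-1)·-2+(-1)·-3+(1)·1 = 4
  [L]: (2)·0+(-2)·0+(-1)·1+(-1)·-2+(-1)·1+(1)·-1 = -1
  [I]: (2)·1+(-2)·0+(-1)·0+(-1)·2+(-1)·1+(1)·-1 = -2
⇒ M^4 L^-1 I^-2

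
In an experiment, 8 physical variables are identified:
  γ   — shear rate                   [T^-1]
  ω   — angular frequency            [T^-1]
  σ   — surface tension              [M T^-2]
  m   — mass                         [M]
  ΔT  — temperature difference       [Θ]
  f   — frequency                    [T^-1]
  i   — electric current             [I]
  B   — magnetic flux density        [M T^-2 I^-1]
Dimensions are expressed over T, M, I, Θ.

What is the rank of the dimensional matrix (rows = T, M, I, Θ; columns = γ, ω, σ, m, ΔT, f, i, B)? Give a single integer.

4

Exponent matrix [T,M,I,Θ] × [γ,ω,σ,m,ΔT,f,i,B]:
  T: [-1 -1 -2  0  0 -1  0 -2]
  M: [ 0  0  1  1  0  0  0  1]
  I: [ 0  0  0  0  0  0  1 -1]
  Θ: [ 0  0  0  0  1  0  0  0]
RREF → pivots at {γ,σ,ΔT,i} ⇒ r = 4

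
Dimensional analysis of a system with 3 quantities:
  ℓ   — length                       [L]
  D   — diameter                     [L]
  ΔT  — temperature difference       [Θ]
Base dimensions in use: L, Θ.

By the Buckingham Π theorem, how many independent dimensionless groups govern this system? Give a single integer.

1

Dimensional matrix (L×Θ by ℓ×D×ΔT):
  L: [ 1  1  0]
  Θ: [ 0  0  1]
RREF → pivots at {ℓ,ΔT} ⇒ r = 2
n=3, r=2 ⇒ 1 dimensionless group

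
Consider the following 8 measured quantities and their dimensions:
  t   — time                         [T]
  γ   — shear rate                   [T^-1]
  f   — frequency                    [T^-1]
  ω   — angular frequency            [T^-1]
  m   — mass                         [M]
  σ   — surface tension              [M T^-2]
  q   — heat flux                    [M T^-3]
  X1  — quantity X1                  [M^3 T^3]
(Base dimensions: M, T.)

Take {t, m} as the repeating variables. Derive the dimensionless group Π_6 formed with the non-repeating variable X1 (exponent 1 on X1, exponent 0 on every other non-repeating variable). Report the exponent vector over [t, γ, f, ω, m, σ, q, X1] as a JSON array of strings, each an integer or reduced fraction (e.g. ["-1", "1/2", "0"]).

["-3", "0", "0", "0", "-3", "0", "0", "1"]

Exponent matrix [M,T] × [t,γ,f,ω,m,σ,q,X1]:
  M: [ 0  0  0  0  1  1  1  3]
  T: [ 1 -1 -1 -1  0 -2 -3  3]
Row reduction gives pivot columns t,m; rank = 2
Repeat: t,m; free: γ,f,ω,σ,q,X1
RREF:
  r0: [   1   -1   -1   -1    0   -2   -3    3]
  r1: [   0    0    0    0    1    1    1    3]
Fix exponent of X1 at 1, γ at 0, f at 0, ω at 0, σ at 0, q at 0; solve each RREF row for its pivot's exponent:
  r0: exp(t) + (3)·1 = 0 ⇒ exp(t) = -3
  r1: exp(m) + (3)·1 = 0 ⇒ exp(m) = -3
Π_6 = t^-3 · m^-3 · X1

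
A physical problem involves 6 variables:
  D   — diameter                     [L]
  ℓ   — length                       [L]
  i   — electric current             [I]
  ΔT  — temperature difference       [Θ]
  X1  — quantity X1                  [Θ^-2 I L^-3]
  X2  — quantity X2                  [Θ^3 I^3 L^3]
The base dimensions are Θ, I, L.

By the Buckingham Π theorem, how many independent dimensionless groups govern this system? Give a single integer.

Write exponents as rows Θ,I,L / cols D,ℓ,i,ΔT,X1,X2:
  Θ: [ 0  0  0  1 -2  3]
  I: [ 0  0  1  0  1  3]
  L: [ 1  1  0  0 -3  3]
Echelon form has 3 nonzero rows (pivots: D,i,ΔT)
n=6, r=3 ⇒ 3 dimensionless groups

3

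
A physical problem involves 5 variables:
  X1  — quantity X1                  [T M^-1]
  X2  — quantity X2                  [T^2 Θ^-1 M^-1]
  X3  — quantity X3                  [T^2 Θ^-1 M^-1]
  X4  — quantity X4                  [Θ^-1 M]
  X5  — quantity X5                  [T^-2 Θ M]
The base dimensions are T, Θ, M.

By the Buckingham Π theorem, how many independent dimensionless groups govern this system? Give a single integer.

Dimensional matrix (T×Θ×M by X1×X2×X3×X4×X5):
  T: [ 1  2  2  0 -2]
  Θ: [ 0 -1 -1 -1  1]
  M: [-1 -1 -1  1  1]
Row reduction gives pivot columns X1,X2; rank = 2
Π count = n − r = 5 − 2 = 3

3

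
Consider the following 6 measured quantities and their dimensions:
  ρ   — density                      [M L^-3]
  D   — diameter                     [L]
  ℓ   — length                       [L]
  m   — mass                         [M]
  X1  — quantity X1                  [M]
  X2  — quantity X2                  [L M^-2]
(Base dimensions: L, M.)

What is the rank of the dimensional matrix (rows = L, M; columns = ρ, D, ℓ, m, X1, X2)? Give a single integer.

Exponent matrix [L,M] × [ρ,D,ℓ,m,X1,X2]:
  L: [-3  1  1  0  0  1]
  M: [ 1  0  0  1  1 -2]
Row reduction gives pivot columns ρ,D; rank = 2

2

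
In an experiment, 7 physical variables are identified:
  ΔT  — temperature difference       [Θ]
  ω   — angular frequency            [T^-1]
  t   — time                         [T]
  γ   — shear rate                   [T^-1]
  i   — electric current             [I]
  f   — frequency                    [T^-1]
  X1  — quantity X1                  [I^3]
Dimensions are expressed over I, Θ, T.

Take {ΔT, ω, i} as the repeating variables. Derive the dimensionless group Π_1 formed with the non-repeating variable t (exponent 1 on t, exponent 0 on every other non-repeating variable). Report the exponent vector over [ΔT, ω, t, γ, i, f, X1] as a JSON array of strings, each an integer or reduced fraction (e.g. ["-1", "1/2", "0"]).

Dimensional matrix (I×Θ×T by ΔT×ω×t×γ×i×f×X1):
  I: [ 0  0  0  0  1  0  3]
  Θ: [ 1  0  0  0  0  0  0]
  T: [ 0 -1  1 -1  0 -1  0]
Echelon form has 3 nonzero rows (pivots: ΔT,ω,i)
Pivot set = {ΔT,ω,i}, free = {t,γ,f,X1}
RREF:
  r0: [   1    0    0    0    0    0    0]
  r1: [   0    1   -1    1    0    1    0]
  r2: [   0    0    0    0    1    0    3]
Fix exponent of t at 1, γ at 0, f at 0, X1 at 0; solve each RREF row for its pivot's exponent:
  r0: exp(ΔT) + (0)·1 = 0 ⇒ exp(ΔT) = 0
  r1: exp(ω) + (-1)·1 = 0 ⇒ exp(ω) = 1
  r2: exp(i) + (0)·1 = 0 ⇒ exp(i) = 0
Π_1 = ω · t

["0", "1", "1", "0", "0", "0", "0"]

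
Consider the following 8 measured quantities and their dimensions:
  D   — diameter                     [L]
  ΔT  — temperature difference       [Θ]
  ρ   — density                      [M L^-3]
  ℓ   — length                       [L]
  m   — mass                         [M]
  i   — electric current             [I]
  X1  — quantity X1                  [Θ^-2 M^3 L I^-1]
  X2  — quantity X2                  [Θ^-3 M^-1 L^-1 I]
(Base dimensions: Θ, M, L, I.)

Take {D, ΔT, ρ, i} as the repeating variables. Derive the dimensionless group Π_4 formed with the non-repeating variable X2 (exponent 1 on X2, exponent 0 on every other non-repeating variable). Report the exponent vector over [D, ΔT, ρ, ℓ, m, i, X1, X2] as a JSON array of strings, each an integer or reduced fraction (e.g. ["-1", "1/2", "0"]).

Write exponents as rows Θ,M,L,I / cols D,ΔT,ρ,ℓ,m,i,X1,X2:
  Θ: [ 0  1  0  0  0  0 -2 -3]
  M: [ 0  0  1  0  1  0  3 -1]
  L: [ 1  0 -3  1  0  0  1 -1]
  I: [ 0  0  0  0  0  1 -1  1]
Echelon form has 4 nonzero rows (pivots: D,ΔT,ρ,i)
Repeat: D,ΔT,ρ,i; free: ℓ,m,X1,X2
RREF:
  r0: [   1    0    0    1    3    0   10   -4]
  r1: [   0    1    0    0    0    0   -2   -3]
  r2: [   0    0    1    0    1    0    3   -1]
  r3: [   0    0    0    0    0    1   -1    1]
Fix exponent of X2 at 1, ℓ at 0, m at 0, X1 at 0; solve each RREF row for its pivot's exponent:
  r0: exp(D) + (-4)·1 = 0 ⇒ exp(D) = 4
  r1: exp(ΔT) + (-3)·1 = 0 ⇒ exp(ΔT) = 3
  r2: exp(ρ) + (-1)·1 = 0 ⇒ exp(ρ) = 1
  r3: exp(i) + (1)·1 = 0 ⇒ exp(i) = -1
Π_4 = D^4 · ΔT^3 · ρ · i^-1 · X2

["4", "3", "1", "0", "0", "-1", "0", "1"]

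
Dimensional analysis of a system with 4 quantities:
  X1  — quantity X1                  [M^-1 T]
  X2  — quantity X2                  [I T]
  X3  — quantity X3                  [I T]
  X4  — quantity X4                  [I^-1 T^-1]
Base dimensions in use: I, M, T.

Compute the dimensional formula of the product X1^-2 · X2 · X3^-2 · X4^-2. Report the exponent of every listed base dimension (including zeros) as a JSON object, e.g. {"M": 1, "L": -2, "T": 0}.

{"I": 1, "M": 2, "T": -1}

Exponent matrix [I,M,T] × [X1,X2,X3,X4]:
  I: [ 0  1  1 -1]
  M: [-1  0  0  0]
  T: [ 1  1  1 -1]
  [I]: (-2)·0+(1)·1+(-2)·1+(-2)·-1 = 1
  [M]: (-2)·-1+(1)·0+(-2)·0+(-2)·0 = 2
  [T]: (-2)·1+(1)·1+(-2)·1+(-2)·-1 = -1
⇒ I M^2 T^-1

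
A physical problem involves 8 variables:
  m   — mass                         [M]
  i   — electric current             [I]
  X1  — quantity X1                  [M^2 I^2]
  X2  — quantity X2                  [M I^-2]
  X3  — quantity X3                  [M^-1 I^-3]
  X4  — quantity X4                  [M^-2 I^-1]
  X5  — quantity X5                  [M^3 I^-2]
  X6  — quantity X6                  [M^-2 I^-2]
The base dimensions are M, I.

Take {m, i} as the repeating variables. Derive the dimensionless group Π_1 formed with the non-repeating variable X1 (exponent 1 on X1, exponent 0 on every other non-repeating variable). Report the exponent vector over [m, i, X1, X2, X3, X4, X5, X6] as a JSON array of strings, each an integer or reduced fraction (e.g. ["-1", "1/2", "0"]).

["-2", "-2", "1", "0", "0", "0", "0", "0"]

Exponent matrix [M,I] × [m,i,X1,X2,X3,X4,X5,X6]:
  M: [ 1  0  2  1 -1 -2  3 -2]
  I: [ 0  1  2 -2 -3 -1 -2 -2]
RREF → pivots at {m,i} ⇒ r = 2
Pivot set = {m,i}, free = {X1,X2,X3,X4,X5,X6}
RREF:
  r0: [   1    0    2    1   -1   -2    3   -2]
  r1: [   0    1    2   -2   -3   -1   -2   -2]
Fix exponent of X1 at 1, X2 at 0, X3 at 0, X4 at 0, X5 at 0, X6 at 0; solve each RREF row for its pivot's exponent:
  r0: exp(m) + (2)·1 = 0 ⇒ exp(m) = -2
  r1: exp(i) + (2)·1 = 0 ⇒ exp(i) = -2
Π_1 = m^-2 · i^-2 · X1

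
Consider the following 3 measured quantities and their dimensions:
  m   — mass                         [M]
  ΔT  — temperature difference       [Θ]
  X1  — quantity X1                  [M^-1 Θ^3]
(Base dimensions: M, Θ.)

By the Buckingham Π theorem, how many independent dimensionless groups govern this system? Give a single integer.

1

Exponent matrix [M,Θ] × [m,ΔT,X1]:
  M: [ 1  0 -1]
  Θ: [ 0  1  3]
RREF → pivots at {m,ΔT} ⇒ r = 2
3 vars − rank 2 = 1 Π group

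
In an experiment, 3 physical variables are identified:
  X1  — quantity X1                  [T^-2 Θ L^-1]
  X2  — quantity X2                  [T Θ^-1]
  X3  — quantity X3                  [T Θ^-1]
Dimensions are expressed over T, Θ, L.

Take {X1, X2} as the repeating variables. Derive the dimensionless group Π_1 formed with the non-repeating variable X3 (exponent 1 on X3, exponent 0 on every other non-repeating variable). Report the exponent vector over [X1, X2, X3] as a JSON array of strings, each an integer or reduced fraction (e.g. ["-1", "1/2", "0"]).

Exponent matrix [T,Θ,L] × [X1,X2,X3]:
  T: [-2  1  1]
  Θ: [ 1 -1 -1]
  L: [-1  0  0]
Echelon form has 2 nonzero rows (pivots: X1,X2)
Repeat: X1,X2; free: X3
RREF:
  r0: [   1    0    0]
  r1: [   0    1    1]
  r2: [   0    0    0]
Fix exponent of X3 at 1; solve each RREF row for its pivot's exponent:
  r0: exp(X1) + (0)·1 = 0 ⇒ exp(X1) = 0
  r1: exp(X2) + (1)·1 = 0 ⇒ exp(X2) = -1
Π_1 = X2^-1 · X3

["0", "-1", "1"]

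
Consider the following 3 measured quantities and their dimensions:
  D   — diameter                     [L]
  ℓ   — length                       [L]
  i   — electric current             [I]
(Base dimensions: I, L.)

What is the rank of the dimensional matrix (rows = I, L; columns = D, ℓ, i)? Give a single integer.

Write exponents as rows I,L / cols D,ℓ,i:
  I: [ 0  0  1]
  L: [ 1  1  0]
Echelon form has 2 nonzero rows (pivots: D,i)

2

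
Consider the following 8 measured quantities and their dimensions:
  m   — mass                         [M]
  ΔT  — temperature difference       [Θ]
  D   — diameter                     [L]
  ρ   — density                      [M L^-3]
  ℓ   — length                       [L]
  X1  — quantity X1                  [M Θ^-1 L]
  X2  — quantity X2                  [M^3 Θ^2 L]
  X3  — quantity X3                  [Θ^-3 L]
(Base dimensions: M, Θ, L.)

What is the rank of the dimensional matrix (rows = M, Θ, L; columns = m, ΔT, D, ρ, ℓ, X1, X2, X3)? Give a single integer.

3

Write exponents as rows M,Θ,L / cols m,ΔT,D,ρ,ℓ,X1,X2,X3:
  M: [ 1  0  0  1  0  1  3  0]
  Θ: [ 0  1  0  0  0 -1  2 -3]
  L: [ 0  0  1 -3  1  1  1  1]
Row reduction gives pivot columns m,ΔT,D; rank = 3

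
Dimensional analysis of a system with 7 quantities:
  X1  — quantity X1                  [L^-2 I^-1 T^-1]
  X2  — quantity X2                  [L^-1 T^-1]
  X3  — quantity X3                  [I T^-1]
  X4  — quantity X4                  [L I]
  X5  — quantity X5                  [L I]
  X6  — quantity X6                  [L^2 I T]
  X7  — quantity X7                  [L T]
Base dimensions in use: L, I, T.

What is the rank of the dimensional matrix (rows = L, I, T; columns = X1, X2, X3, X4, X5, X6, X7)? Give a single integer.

Dimensional matrix (L×I×T by X1×X2×X3×X4×X5×X6×X7):
  L: [-2 -1  0  1  1  2  1]
  I: [-1  0  1  1  1  1  0]
  T: [-1 -1 -1  0  0  1  1]
Row reduction gives pivot columns X1,X2; rank = 2

2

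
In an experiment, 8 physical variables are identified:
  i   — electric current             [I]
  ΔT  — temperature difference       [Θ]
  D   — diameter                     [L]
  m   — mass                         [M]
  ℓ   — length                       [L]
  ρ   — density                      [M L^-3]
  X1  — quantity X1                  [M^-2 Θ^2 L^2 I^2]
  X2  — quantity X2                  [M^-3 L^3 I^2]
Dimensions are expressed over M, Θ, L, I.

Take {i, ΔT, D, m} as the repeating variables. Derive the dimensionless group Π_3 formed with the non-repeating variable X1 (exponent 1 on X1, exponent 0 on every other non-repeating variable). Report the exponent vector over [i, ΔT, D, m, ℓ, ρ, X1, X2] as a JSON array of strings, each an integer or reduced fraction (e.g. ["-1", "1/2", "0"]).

Exponent matrix [M,Θ,L,I] × [i,ΔT,D,m,ℓ,ρ,X1,X2]:
  M: [ 0  0  0  1  0  1 -2 -3]
  Θ: [ 0  1  0  0  0  0  2  0]
  L: [ 0  0  1  0  1 -3  2  3]
  I: [ 1  0  0  0  0  0  2  2]
Echelon form has 4 nonzero rows (pivots: i,ΔT,D,m)
Repeat: i,ΔT,D,m; free: ℓ,ρ,X1,X2
RREF:
  r0: [   1    0    0    0    0    0    2    2]
  r1: [   0    1    0    0    0    0    2    0]
  r2: [   0    0    1    0    1   -3    2    3]
  r3: [   0    0    0    1    0    1   -2   -3]
Fix exponent of X1 at 1, ℓ at 0, ρ at 0, X2 at 0; solve each RREF row for its pivot's exponent:
  r0: exp(i) + (2)·1 = 0 ⇒ exp(i) = -2
  r1: exp(ΔT) + (2)·1 = 0 ⇒ exp(ΔT) = -2
  r2: exp(D) + (2)·1 = 0 ⇒ exp(D) = -2
  r3: exp(m) + (-2)·1 = 0 ⇒ exp(m) = 2
Π_3 = i^-2 · ΔT^-2 · D^-2 · m^2 · X1

["-2", "-2", "-2", "2", "0", "0", "1", "0"]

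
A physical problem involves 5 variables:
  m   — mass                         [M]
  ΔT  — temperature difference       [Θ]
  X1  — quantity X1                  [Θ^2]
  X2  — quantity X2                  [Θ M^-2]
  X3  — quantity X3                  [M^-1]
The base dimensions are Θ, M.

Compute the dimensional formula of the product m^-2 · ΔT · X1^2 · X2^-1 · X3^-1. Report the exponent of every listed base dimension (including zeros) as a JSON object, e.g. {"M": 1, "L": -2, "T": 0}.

Write exponents as rows Θ,M / cols m,ΔT,X1,X2,X3:
  Θ: [ 0  1  2  1  0]
  M: [ 1  0  0 -2 -1]
  [Θ]: (-2)·0+(1)·1+(2)·2+(-1)·1+(-1)·0 = 4
  [M]: (-2)·1+(1)·0+(2)·0+(-1)·-2+(-1)·-1 = 1
⇒ Θ^4 M

{"Θ": 4, "M": 1}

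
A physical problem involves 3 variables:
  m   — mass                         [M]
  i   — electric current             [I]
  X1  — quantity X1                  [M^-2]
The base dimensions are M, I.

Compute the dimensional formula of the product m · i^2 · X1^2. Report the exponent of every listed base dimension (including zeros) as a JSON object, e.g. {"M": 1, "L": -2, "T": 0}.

Exponent matrix [M,I] × [m,i,X1]:
  M: [ 1  0 -2]
  I: [ 0  1  0]
  [M]: (1)·1+(2)·0+(2)·-2 = -3
  [I]: (1)·0+(2)·1+(2)·0 = 2
⇒ M^-3 I^2

{"M": -3, "I": 2}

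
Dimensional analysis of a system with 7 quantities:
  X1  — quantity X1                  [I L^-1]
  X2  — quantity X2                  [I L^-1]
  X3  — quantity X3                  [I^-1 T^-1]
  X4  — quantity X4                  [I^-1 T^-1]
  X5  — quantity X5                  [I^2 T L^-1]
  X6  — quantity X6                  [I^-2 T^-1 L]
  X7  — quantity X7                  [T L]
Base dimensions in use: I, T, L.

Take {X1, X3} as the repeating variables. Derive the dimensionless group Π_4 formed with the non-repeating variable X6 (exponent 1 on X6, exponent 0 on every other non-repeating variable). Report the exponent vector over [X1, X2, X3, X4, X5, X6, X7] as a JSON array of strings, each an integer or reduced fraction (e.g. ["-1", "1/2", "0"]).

["1", "0", "-1", "0", "0", "1", "0"]

Write exponents as rows I,T,L / cols X1,X2,X3,X4,X5,X6,X7:
  I: [ 1  1 -1 -1  2 -2  0]
  T: [ 0  0 -1 -1  1 -1  1]
  L: [-1 -1  0  0 -1  1  1]
Echelon form has 2 nonzero rows (pivots: X1,X3)
Pivot set = {X1,X3}, free = {X2,X4,X5,X6,X7}
RREF:
  r0: [   1    1    0    0    1   -1   -1]
  r1: [   0    0    1    1   -1    1   -1]
  r2: [   0    0    0    0    0    0    0]
Fix exponent of X6 at 1, X2 at 0, X4 at 0, X5 at 0, X7 at 0; solve each RREF row for its pivot's exponent:
  r0: exp(X1) + (-1)·1 = 0 ⇒ exp(X1) = 1
  r1: exp(X3) + (1)·1 = 0 ⇒ exp(X3) = -1
Π_4 = X1 · X3^-1 · X6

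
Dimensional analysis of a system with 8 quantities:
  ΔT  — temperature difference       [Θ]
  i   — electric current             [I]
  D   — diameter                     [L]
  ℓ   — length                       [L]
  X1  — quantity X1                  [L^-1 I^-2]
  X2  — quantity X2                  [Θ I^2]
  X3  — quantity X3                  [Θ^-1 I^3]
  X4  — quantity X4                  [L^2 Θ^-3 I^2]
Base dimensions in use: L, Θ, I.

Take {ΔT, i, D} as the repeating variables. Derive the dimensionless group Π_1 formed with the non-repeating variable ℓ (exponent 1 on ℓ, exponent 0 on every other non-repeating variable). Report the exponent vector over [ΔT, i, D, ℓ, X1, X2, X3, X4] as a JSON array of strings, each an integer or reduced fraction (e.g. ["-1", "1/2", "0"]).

Exponent matrix [L,Θ,I] × [ΔT,i,D,ℓ,X1,X2,X3,X4]:
  L: [ 0  0  1  1 -1  0  0  2]
  Θ: [ 1  0  0  0  0  1 -1 -3]
  I: [ 0  1  0  0 -2  2  3  2]
Echelon form has 3 nonzero rows (pivots: ΔT,i,D)
Repeat: ΔT,i,D; free: ℓ,X1,X2,X3,X4
RREF:
  r0: [   1    0    0    0    0    1   -1   -3]
  r1: [   0    1    0    0   -2    2    3    2]
  r2: [   0    0    1    1   -1    0    0    2]
Fix exponent of ℓ at 1, X1 at 0, X2 at 0, X3 at 0, X4 at 0; solve each RREF row for its pivot's exponent:
  r0: exp(ΔT) + (0)·1 = 0 ⇒ exp(ΔT) = 0
  r1: exp(i) + (0)·1 = 0 ⇒ exp(i) = 0
  r2: exp(D) + (1)·1 = 0 ⇒ exp(D) = -1
Π_1 = D^-1 · ℓ

["0", "0", "-1", "1", "0", "0", "0", "0"]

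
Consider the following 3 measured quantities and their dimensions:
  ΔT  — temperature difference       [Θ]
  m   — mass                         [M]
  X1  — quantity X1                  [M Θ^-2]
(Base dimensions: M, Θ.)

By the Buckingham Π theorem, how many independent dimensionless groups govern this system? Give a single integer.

1

Dimensional matrix (M×Θ by ΔT×m×X1):
  M: [ 0  1  1]
  Θ: [ 1  0 -2]
Echelon form has 2 nonzero rows (pivots: ΔT,m)
3 vars − rank 2 = 1 Π group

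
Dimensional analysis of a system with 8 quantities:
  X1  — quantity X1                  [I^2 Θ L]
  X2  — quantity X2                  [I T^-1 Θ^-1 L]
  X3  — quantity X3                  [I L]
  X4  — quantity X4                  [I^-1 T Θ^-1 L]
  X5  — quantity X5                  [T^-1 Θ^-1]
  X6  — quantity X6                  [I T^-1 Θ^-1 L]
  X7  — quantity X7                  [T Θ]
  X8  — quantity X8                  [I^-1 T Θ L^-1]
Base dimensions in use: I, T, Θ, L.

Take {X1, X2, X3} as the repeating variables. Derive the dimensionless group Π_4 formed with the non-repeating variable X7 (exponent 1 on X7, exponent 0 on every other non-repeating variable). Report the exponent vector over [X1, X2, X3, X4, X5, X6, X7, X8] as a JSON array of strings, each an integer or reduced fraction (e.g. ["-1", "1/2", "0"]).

["0", "1", "-1", "0", "0", "0", "1", "0"]

Exponent matrix [I,T,Θ,L] × [X1,X2,X3,X4,X5,X6,X7,X8]:
  I: [ 2  1  1 -1  0  1  0 -1]
  T: [ 0 -1  0  1 -1 -1  1  1]
  Θ: [ 1 -1  0 -1 -1 -1  1  1]
  L: [ 1  1  1  1  0  1  0 -1]
Echelon form has 3 nonzero rows (pivots: X1,X2,X3)
Repeat: X1,X2,X3; free: X4,X5,X6,X7,X8
RREF:
  r0: [   1    0    0   -2    0    0    0    0]
  r1: [   0    1    0   -1    1    1   -1   -1]
  r2: [   0    0    1    4   -1    0    1    0]
  r3: [   0    0    0    0    0    0    0    0]
Fix exponent of X7 at 1, X4 at 0, X5 at 0, X6 at 0, X8 at 0; solve each RREF row for its pivot's exponent:
  r0: exp(X1) + (0)·1 = 0 ⇒ exp(X1) = 0
  r1: exp(X2) + (-1)·1 = 0 ⇒ exp(X2) = 1
  r2: exp(X3) + (1)·1 = 0 ⇒ exp(X3) = -1
Π_4 = X2 · X3^-1 · X7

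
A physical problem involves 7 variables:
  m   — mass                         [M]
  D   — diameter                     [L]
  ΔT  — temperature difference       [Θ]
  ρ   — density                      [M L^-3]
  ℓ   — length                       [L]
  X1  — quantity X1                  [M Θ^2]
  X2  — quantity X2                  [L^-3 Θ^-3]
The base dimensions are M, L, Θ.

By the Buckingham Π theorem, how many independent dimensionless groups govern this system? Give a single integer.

4

Dimensional matrix (M×L×Θ by m×D×ΔT×ρ×ℓ×X1×X2):
  M: [ 1  0  0  1  0  1  0]
  L: [ 0  1  0 -3  1  0 -3]
  Θ: [ 0  0  1  0  0  2 -3]
Echelon form has 3 nonzero rows (pivots: m,D,ΔT)
Π count = n − r = 7 − 3 = 4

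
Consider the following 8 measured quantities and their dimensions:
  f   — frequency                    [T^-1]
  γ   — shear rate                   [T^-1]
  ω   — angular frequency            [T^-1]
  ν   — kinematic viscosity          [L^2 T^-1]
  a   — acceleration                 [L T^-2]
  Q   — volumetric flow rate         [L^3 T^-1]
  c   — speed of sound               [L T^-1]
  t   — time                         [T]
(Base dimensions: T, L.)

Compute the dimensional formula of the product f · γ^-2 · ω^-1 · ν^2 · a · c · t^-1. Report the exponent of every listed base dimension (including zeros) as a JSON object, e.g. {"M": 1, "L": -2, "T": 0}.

Write exponents as rows T,L / cols f,γ,ω,ν,a,Q,c,t:
  T: [-1 -1 -1 -1 -2 -1 -1  1]
  L: [ 0  0  0  2  1  3  1  0]
  [T]: (1)·-1+(-2)·-1+(-1)·-1+(2)·-1+(1)·-2+(1)·-1+(-1)·1 = -4
  [L]: (1)·0+(-2)·0+(-1)·0+(2)·2+(1)·1+(1)·1+(-1)·0 = 6
⇒ T^-4 L^6

{"T": -4, "L": 6}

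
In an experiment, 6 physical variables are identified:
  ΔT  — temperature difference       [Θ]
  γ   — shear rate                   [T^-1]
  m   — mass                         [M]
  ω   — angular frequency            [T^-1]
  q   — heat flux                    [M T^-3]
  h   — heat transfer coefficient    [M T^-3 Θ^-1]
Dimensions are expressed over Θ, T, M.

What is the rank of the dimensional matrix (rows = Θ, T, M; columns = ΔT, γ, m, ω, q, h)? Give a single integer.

3

Dimensional matrix (Θ×T×M by ΔT×γ×m×ω×q×h):
  Θ: [ 1  0  0  0  0 -1]
  T: [ 0 -1  0 -1 -3 -3]
  M: [ 0  0  1  0  1  1]
RREF → pivots at {ΔT,γ,m} ⇒ r = 3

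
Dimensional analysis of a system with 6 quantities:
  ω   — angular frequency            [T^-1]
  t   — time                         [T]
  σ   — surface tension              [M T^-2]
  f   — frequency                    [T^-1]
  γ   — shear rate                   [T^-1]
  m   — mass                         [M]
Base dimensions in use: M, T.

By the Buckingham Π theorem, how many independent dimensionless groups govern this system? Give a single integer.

Write exponents as rows M,T / cols ω,t,σ,f,γ,m:
  M: [ 0  0  1  0  0  1]
  T: [-1  1 -2 -1 -1  0]
Echelon form has 2 nonzero rows (pivots: ω,σ)
Π count = n − r = 6 − 2 = 4

4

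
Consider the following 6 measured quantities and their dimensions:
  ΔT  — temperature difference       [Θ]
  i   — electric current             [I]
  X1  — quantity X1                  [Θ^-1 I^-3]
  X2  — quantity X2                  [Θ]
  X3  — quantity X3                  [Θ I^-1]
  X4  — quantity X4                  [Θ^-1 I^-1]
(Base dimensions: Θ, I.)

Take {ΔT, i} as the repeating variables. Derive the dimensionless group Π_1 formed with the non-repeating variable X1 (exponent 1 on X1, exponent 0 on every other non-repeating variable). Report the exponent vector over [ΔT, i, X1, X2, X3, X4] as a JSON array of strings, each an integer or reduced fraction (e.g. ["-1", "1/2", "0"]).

Exponent matrix [Θ,I] × [ΔT,i,X1,X2,X3,X4]:
  Θ: [ 1  0 -1  1  1 -1]
  I: [ 0  1 -3  0 -1 -1]
RREF → pivots at {ΔT,i} ⇒ r = 2
Repeat: ΔT,i; free: X1,X2,X3,X4
RREF:
  r0: [   1    0   -1    1    1   -1]
  r1: [   0    1   -3    0   -1   -1]
Fix exponent of X1 at 1, X2 at 0, X3 at 0, X4 at 0; solve each RREF row for its pivot's exponent:
  r0: exp(ΔT) + (-1)·1 = 0 ⇒ exp(ΔT) = 1
  r1: exp(i) + (-3)·1 = 0 ⇒ exp(i) = 3
Π_1 = ΔT · i^3 · X1

["1", "3", "1", "0", "0", "0"]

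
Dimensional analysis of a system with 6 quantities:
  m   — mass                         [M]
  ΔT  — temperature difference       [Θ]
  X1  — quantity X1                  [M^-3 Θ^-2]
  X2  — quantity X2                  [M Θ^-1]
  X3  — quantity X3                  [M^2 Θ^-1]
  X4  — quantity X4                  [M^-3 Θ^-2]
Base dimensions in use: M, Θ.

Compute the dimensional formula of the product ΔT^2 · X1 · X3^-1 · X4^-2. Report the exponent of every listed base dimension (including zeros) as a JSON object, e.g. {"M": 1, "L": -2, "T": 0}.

Dimensional matrix (M×Θ by m×ΔT×X1×X2×X3×X4):
  M: [ 1  0 -3  1  2 -3]
  Θ: [ 0  1 -2 -1 -1 -2]
  [M]: (2)·0+(1)·-3+(-1)·2+(-2)·-3 = 1
  [Θ]: (2)·1+(1)·-2+(-1)·-1+(-2)·-2 = 5
⇒ M Θ^5

{"M": 1, "Θ": 5}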